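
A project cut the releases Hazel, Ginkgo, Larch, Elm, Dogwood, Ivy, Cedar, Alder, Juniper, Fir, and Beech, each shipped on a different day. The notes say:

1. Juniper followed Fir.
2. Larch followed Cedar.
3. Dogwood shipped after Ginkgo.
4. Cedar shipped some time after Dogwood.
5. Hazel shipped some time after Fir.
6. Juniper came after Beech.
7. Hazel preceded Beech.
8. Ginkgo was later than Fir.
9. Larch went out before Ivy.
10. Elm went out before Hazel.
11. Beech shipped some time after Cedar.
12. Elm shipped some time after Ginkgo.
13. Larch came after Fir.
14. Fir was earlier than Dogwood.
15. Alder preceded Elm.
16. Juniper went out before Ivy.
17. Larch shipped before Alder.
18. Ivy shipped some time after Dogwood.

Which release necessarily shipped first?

Fir has a chain of constraints placing it before every other release, so Fir must be first.

Fir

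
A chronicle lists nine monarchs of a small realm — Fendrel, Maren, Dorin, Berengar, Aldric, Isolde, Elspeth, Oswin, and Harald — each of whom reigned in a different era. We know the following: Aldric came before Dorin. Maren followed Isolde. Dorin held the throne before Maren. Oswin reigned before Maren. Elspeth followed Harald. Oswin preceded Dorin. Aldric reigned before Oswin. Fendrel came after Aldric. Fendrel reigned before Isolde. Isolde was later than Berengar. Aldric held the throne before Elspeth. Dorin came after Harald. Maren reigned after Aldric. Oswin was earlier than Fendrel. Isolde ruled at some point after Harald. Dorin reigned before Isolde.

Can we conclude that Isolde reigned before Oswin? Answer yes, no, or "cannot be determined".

no

Tracing the constraints gives Oswin → Dorin → Isolde, so Oswin must come before Isolde.
That means Isolde cannot be before Oswin.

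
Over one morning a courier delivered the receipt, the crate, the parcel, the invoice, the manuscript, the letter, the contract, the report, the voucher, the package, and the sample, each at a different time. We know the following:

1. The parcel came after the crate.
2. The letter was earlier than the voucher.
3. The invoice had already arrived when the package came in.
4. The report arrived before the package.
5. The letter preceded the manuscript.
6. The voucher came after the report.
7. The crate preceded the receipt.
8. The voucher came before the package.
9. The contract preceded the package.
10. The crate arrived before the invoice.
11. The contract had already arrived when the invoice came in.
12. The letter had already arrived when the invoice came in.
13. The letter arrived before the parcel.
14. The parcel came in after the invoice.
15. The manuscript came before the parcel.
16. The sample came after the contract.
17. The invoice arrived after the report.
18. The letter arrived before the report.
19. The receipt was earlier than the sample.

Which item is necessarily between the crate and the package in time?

the invoice

Tracing the constraints gives the crate → the invoice → the package, so the invoice sits after the crate and before the package.
No other item is forced both after the crate and before the package.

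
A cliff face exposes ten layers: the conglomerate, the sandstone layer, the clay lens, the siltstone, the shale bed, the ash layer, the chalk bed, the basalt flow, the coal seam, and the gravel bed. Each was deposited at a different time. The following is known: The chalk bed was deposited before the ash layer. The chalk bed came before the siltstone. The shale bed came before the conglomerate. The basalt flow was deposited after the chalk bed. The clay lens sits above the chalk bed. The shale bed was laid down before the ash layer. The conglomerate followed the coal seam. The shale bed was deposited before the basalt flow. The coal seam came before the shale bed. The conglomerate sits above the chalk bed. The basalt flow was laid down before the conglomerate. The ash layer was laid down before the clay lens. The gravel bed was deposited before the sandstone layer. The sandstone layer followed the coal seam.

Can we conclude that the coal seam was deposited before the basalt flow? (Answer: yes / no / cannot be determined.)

yes

Chain the constraints: the coal seam → the shale bed → the basalt flow. Each link is directly stated, so the coal seam comes before the basalt flow.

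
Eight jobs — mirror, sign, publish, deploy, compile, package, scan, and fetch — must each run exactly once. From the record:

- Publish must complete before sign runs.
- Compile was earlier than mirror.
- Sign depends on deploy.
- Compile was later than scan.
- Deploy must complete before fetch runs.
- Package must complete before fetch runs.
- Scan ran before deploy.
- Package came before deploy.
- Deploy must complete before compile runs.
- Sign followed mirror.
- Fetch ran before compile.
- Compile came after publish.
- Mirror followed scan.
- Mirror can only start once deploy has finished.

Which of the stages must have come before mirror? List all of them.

Directly stated before mirror: compile, deploy, and scan.
Fetch reaches mirror via fetch → compile → mirror.
Package reaches mirror via package → deploy → mirror.
Publish reaches mirror via publish → compile → mirror.
No chain forces sign ahead of mirror.

compile, deploy, fetch, package, publish, scan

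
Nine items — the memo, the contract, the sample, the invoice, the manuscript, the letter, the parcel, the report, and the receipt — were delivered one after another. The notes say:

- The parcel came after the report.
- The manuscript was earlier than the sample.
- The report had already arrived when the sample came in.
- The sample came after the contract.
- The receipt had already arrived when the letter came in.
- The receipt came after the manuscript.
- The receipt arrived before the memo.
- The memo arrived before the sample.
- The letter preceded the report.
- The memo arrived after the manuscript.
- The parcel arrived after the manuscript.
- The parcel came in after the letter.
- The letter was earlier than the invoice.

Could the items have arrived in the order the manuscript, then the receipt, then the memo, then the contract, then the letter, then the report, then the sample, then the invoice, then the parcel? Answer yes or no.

yes

Check each stated constraint against the proposed order — e.g. the manuscript is ahead of the sample; the manuscript is ahead of the parcel. Every pair is in the required order; nothing is violated.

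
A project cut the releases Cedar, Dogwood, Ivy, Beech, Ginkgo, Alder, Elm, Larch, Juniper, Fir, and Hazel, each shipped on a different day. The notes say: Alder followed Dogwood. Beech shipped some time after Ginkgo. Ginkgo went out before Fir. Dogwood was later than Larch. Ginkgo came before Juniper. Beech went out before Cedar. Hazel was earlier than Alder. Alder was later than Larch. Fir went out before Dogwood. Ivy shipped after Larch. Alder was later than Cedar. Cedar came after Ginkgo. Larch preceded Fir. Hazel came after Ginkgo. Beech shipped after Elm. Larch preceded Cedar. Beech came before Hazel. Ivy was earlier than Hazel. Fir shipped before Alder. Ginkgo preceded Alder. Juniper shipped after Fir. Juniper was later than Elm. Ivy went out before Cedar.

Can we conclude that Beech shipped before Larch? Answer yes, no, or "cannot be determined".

cannot be determined

No chain of stated constraints runs from Beech to Larch, and none runs from Larch to Beech either.
So the relative order of Beech and Larch is not fixed by the given facts.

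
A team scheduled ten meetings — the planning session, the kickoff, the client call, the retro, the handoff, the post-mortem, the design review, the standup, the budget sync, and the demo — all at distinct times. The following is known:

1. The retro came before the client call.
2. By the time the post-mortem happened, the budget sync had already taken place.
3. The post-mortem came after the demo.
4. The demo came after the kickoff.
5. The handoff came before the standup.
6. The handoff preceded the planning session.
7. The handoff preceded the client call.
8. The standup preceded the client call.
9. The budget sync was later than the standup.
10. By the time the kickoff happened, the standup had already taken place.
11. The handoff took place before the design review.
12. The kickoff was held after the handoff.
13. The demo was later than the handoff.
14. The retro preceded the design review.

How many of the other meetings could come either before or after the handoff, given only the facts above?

Forced after the handoff: the budget sync, the client call, the demo, the design review, the kickoff, the planning session, the post-mortem, and the standup.
That leaves the retro with no forced order relative to the handoff — 1.

1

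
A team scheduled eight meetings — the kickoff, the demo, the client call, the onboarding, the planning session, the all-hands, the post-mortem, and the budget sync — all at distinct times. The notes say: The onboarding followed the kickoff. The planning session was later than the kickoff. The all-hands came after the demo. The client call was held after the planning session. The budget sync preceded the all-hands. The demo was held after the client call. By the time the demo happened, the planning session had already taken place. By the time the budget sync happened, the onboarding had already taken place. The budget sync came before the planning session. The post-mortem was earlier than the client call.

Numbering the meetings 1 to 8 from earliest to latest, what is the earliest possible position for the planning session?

The budget sync, the kickoff, and the onboarding must all come before the planning session — 3 forced predecessors.
Nothing else is forced ahead of the planning session, so its earliest slot is position 3 + 1 = 4.

4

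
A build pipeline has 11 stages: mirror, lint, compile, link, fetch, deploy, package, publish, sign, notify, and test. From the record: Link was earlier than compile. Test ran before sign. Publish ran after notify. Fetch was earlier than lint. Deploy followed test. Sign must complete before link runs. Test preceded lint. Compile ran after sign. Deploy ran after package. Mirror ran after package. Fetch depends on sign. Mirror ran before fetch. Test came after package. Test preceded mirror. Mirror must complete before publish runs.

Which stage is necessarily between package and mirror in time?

test

Tracing the constraints gives package → test → mirror, so test sits after package and before mirror.
No other stage is forced both after package and before mirror.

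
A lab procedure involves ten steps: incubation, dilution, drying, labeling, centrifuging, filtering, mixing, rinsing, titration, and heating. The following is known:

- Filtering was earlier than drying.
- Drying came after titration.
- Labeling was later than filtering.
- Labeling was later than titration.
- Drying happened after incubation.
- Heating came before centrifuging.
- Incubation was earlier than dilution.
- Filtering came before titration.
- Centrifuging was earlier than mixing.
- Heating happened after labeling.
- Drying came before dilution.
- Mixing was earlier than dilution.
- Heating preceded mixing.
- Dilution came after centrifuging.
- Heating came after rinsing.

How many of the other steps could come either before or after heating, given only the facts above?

2

Forced before heating: filtering, labeling, rinsing, and titration; forced after heating: centrifuging, dilution, and mixing.
That leaves drying and incubation with no forced order relative to heating — 2.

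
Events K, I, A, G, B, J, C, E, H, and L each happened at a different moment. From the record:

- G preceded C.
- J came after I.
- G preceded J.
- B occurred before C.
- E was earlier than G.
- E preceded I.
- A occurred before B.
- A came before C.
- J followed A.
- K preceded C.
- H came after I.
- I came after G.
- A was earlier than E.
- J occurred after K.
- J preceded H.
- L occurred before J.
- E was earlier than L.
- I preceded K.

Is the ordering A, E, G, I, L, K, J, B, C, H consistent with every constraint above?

Check each stated constraint against the proposed order — e.g. A is ahead of B; A is ahead of C. Every pair is in the required order; nothing is violated.

yes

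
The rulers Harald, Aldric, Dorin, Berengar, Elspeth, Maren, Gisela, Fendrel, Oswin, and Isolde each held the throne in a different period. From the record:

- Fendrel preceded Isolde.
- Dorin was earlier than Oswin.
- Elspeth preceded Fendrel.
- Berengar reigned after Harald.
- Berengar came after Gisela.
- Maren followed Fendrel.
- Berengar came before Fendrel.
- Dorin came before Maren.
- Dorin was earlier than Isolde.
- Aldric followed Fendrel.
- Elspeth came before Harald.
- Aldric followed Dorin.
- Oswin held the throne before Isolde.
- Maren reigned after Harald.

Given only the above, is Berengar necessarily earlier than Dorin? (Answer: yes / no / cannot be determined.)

No chain of stated constraints runs from Berengar to Dorin, and none runs from Dorin to Berengar either.
So the relative order of Berengar and Dorin is not fixed by the given facts.

cannot be determined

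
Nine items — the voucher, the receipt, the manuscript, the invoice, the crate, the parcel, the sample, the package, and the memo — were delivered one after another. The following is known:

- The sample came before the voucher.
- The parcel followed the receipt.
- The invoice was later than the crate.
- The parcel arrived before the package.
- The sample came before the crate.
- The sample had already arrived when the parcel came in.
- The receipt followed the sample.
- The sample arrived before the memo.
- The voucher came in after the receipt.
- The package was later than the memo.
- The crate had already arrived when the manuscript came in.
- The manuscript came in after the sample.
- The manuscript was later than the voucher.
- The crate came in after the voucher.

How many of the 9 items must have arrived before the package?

Directly stated before the package: the memo and the parcel.
The receipt reaches the package via the receipt → the parcel → the package.
The sample reaches the package via the sample → the parcel → the package.
That's the memo, the parcel, the receipt, and the sample — 4 in all.

4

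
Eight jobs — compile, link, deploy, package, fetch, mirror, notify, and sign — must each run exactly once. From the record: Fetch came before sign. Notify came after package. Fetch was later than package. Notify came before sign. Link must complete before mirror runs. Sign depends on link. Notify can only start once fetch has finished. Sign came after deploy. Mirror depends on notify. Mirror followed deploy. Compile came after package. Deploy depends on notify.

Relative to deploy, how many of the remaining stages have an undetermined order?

Forced before deploy: fetch, notify, and package; forced after deploy: mirror and sign.
That leaves compile and link with no forced order relative to deploy — 2.

2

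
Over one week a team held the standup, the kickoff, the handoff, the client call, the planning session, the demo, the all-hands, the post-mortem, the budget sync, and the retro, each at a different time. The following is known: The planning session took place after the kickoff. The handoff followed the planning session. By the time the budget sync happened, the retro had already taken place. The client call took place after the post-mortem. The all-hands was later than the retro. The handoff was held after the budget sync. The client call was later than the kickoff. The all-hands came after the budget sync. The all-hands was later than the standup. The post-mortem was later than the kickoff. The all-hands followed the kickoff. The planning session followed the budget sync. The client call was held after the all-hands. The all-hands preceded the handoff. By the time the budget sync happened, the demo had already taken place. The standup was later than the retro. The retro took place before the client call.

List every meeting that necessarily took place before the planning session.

the budget sync, the demo, the kickoff, the retro

Directly stated before the planning session: the budget sync and the kickoff.
The demo reaches the planning session via the demo → the budget sync → the planning session.
The retro reaches the planning session via the retro → the budget sync → the planning session.
No chain forces the post-mortem (or any of the others) ahead of the planning session.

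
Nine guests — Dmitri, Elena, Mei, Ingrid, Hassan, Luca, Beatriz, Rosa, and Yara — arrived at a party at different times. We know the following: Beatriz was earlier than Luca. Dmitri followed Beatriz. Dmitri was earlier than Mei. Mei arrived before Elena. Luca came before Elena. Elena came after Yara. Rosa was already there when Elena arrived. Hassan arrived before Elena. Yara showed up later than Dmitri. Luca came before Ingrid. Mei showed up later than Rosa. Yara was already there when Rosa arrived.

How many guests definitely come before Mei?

Directly stated before Mei: Dmitri and Rosa.
Beatriz reaches Mei via Beatriz → Dmitri → Mei.
Yara reaches Mei via Yara → Rosa → Mei.
No chain forces Hassan (or any of the others) ahead of Mei.
That's Beatriz, Dmitri, Rosa, and Yara — 4 in all.

4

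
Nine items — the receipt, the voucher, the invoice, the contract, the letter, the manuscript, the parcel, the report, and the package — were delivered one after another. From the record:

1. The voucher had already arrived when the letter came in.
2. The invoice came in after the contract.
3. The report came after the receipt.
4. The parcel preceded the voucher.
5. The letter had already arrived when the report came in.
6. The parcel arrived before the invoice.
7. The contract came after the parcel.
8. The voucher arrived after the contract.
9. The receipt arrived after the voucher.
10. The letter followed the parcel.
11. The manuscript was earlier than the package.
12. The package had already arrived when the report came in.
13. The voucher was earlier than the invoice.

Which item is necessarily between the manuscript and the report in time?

the package

Tracing the constraints gives the manuscript → the package → the report, so the package sits after the manuscript and before the report.
No other item is forced both after the manuscript and before the report.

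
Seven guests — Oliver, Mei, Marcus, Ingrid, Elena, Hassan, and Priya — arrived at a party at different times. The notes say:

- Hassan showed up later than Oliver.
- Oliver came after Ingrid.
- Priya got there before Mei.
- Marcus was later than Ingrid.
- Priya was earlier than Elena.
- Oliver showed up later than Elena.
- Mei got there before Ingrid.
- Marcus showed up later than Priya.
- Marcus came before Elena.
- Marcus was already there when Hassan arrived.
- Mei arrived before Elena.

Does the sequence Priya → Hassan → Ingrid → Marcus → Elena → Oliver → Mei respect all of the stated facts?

The constraints require Mei before Elena, but in the proposed sequence Elena appears ahead of Mei. That one violation is enough.

no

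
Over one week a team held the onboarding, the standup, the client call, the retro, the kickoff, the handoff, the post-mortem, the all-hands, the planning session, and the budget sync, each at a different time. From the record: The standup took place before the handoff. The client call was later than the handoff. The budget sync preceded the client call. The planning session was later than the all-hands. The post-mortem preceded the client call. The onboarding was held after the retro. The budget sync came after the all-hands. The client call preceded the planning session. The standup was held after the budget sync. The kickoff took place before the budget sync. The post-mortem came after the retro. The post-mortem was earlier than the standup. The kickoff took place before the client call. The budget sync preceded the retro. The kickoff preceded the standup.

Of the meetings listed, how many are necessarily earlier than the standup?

Directly stated before the standup: the budget sync, the kickoff, and the post-mortem.
The all-hands reaches the standup via the all-hands → the budget sync → the standup.
The retro reaches the standup via the retro → the post-mortem → the standup.
No chain forces the client call (or any of the others) ahead of the standup.
That's the all-hands, the budget sync, the kickoff, the post-mortem, and the retro — 5 in all.

5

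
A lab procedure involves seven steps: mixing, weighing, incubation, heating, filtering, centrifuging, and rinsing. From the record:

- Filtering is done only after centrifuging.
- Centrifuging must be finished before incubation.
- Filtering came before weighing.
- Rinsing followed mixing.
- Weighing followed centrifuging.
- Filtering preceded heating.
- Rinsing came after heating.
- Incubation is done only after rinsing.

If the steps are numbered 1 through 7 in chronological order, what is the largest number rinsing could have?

Rinsing must come before incubation — 1 step forced after it.
Everything else can be placed before rinsing in some valid order, so rinsing can sit as late as position 7 − 1 = 6.

6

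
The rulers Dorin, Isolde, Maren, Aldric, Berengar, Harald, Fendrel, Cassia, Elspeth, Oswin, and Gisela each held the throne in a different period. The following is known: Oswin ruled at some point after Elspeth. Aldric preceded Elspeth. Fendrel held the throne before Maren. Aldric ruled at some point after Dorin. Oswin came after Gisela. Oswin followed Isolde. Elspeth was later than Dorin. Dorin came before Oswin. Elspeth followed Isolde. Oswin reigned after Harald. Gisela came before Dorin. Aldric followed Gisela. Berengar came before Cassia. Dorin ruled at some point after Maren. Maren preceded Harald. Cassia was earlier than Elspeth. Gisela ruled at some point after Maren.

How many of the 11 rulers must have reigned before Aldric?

4

Directly stated before Aldric: Dorin and Gisela.
Fendrel reaches Aldric via Fendrel → Maren → Dorin → Aldric.
Maren reaches Aldric via Maren → Dorin → Aldric.
No chain forces Isolde (or any of the others) ahead of Aldric.
That's Dorin, Fendrel, Gisela, and Maren — 4 in all.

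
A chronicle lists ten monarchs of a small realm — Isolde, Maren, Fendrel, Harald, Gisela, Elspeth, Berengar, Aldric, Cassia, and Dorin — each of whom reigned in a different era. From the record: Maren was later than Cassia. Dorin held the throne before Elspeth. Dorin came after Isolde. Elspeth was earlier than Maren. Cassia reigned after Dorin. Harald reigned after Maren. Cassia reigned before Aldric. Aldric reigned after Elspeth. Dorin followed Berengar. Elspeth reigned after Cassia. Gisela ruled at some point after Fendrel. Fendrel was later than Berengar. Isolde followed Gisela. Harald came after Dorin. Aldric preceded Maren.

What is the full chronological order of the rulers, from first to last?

The constraints fix every adjacent pair, so only one ordering works:
Berengar → Fendrel → Gisela → Isolde → Dorin → Cassia → Elspeth → Aldric → Maren → Harald.

Berengar, Fendrel, Gisela, Isolde, Dorin, Cassia, Elspeth, Aldric, Maren, Harald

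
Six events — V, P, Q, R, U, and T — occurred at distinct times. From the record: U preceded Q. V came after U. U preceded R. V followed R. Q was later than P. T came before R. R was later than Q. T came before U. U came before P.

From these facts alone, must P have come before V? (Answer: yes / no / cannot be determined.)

Chain the constraints: P → Q → R → V. Each link is directly stated, so P comes before V.

yes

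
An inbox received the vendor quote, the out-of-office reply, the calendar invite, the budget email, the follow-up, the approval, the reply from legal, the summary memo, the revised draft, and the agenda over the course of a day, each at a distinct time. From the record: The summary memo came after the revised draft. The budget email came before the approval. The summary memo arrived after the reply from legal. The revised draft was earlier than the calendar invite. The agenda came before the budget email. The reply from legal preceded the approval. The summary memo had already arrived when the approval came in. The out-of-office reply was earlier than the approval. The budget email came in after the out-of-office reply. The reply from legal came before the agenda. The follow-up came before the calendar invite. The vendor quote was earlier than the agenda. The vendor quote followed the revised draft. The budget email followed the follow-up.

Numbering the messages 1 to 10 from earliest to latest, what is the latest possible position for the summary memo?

The summary memo must come before the approval — 1 message forced after it.
Everything else can be placed before the summary memo in some valid order, so the summary memo can sit as late as position 10 − 1 = 9.

9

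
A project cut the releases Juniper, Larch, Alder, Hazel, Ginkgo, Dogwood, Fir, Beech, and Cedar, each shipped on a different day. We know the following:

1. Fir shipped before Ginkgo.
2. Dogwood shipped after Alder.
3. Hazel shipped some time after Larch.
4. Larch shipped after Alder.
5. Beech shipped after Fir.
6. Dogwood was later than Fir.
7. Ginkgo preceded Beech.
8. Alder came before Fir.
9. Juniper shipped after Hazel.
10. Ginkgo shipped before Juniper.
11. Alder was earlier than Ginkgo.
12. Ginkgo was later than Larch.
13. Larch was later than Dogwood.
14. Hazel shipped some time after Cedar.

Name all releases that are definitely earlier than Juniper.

Alder, Cedar, Dogwood, Fir, Ginkgo, Hazel, Larch

Directly stated before Juniper: Ginkgo and Hazel.
Alder reaches Juniper via Alder → Ginkgo → Juniper.
Cedar reaches Juniper via Cedar → Hazel → Juniper.
Dogwood reaches Juniper via Dogwood → Larch → Hazel → Juniper.
Likewise Fir and Larch each reach Juniper by chaining the stated constraints.
No chain forces Beech ahead of Juniper.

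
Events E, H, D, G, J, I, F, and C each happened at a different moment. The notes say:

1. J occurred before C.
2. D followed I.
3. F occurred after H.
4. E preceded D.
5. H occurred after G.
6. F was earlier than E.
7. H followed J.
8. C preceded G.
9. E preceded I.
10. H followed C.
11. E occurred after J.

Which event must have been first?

J has a chain of constraints placing it before every other event, so J must be first.

J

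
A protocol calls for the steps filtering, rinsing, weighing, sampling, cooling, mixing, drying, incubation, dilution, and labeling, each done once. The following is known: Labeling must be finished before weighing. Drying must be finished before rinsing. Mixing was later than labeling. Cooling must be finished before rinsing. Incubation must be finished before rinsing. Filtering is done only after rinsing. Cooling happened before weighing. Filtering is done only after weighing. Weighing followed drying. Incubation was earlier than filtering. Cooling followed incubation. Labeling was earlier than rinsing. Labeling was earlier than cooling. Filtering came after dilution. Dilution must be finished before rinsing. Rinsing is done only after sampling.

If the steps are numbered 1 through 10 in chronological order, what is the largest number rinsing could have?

Rinsing must come before filtering — 1 step forced after it.
Everything else can be placed before rinsing in some valid order, so rinsing can sit as late as position 10 − 1 = 9.

9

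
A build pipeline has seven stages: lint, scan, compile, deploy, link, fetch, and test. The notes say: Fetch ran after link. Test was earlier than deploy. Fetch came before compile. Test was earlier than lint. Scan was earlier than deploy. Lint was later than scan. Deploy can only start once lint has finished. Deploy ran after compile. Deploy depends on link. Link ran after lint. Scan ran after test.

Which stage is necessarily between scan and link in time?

Tracing the constraints gives scan → lint → link, so lint sits after scan and before link.
No other stage is forced both after scan and before link.

lint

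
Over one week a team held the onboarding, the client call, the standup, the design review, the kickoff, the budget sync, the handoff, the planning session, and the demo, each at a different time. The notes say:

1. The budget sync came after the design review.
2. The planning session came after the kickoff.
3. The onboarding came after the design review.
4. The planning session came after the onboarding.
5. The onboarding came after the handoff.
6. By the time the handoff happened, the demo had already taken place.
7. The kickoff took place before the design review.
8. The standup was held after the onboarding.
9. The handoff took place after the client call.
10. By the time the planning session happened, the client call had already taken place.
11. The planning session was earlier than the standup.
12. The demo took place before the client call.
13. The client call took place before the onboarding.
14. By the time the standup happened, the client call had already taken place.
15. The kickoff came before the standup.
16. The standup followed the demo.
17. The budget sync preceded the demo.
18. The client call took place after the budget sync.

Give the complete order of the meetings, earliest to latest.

The constraints fix every adjacent pair, so only one ordering works:
the kickoff → the design review → the budget sync → the demo → the client call → the handoff → the onboarding → the planning session → the standup.

the kickoff, the design review, the budget sync, the demo, the client call, the handoff, the onboarding, the planning session, the standup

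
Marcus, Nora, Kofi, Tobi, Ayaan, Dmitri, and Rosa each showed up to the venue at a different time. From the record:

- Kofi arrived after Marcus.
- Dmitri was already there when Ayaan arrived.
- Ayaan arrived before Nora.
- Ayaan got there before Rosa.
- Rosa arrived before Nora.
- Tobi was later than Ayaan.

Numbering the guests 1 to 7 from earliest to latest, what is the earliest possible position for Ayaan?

2

Dmitri must come before Ayaan — 1 forced predecessor.
Nothing else is forced ahead of Ayaan, so their earliest slot is position 1 + 1 = 2.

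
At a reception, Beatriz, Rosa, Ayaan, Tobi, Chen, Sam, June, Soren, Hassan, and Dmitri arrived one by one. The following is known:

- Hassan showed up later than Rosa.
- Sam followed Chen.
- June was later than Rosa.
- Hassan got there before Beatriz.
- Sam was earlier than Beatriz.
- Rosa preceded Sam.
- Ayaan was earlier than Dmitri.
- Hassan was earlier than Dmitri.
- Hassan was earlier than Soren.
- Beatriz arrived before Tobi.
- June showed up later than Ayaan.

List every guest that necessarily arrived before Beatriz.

Directly stated before Beatriz: Hassan and Sam.
Chen reaches Beatriz via Chen → Sam → Beatriz.
Rosa reaches Beatriz via Rosa → Hassan → Beatriz.

Chen, Hassan, Rosa, Sam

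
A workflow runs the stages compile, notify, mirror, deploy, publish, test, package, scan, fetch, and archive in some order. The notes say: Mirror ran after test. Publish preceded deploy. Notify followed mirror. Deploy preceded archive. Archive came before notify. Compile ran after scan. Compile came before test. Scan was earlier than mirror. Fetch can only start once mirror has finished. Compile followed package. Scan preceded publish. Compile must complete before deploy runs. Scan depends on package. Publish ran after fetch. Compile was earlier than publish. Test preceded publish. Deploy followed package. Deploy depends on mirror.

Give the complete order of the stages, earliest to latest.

The constraints fix every adjacent pair, so only one ordering works:
package → scan → compile → test → mirror → fetch → publish → deploy → archive → notify.

package, scan, compile, test, mirror, fetch, publish, deploy, archive, notify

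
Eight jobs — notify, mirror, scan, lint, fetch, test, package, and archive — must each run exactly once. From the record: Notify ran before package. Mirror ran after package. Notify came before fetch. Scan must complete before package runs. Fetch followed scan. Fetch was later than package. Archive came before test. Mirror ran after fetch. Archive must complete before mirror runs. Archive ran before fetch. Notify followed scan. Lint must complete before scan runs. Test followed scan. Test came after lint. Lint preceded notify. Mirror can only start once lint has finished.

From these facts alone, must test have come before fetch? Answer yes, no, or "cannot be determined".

No chain of stated constraints runs from test to fetch, and none runs from fetch to test either.
So the relative order of test and fetch is not fixed by the given facts.

cannot be determined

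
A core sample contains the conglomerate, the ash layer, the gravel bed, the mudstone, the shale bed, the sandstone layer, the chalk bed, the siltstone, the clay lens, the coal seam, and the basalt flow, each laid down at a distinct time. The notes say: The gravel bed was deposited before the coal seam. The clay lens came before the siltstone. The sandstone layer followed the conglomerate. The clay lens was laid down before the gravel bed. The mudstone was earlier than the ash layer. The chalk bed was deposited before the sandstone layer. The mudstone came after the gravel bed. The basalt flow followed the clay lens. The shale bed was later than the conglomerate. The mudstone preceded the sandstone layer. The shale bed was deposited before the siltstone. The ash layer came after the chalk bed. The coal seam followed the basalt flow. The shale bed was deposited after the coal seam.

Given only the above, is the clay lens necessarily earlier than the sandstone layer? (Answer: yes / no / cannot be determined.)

yes

Chain the constraints: the clay lens → the gravel bed → the mudstone → the sandstone layer. Each link is directly stated, so the clay lens comes before the sandstone layer.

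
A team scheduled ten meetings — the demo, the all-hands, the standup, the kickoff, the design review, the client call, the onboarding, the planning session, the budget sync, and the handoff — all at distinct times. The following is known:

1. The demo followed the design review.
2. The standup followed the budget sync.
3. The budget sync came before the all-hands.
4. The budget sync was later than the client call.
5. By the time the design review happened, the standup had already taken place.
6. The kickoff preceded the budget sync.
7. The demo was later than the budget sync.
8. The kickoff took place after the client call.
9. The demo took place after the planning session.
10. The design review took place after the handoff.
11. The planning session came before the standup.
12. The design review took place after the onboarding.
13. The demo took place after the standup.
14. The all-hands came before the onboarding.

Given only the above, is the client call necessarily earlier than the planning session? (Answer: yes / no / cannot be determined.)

cannot be determined

No chain of stated constraints runs from the client call to the planning session, and none runs from the planning session to the client call either.
So the relative order of the client call and the planning session is not fixed by the given facts.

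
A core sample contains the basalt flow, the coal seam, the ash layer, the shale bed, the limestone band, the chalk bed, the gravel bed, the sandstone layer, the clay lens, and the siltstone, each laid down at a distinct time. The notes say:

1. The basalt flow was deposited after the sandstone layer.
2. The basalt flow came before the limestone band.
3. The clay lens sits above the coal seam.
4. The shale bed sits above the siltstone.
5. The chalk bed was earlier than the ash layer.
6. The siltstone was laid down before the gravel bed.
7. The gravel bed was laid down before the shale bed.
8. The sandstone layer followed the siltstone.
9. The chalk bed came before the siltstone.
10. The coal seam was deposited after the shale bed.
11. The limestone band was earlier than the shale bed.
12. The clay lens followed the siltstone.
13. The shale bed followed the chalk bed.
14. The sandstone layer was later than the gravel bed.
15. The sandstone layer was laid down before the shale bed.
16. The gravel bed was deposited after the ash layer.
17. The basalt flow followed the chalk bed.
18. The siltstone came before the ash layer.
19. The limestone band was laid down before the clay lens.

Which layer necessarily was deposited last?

the clay lens

Every other layer has a chain of constraints placing it before the clay lens, so the clay lens is last.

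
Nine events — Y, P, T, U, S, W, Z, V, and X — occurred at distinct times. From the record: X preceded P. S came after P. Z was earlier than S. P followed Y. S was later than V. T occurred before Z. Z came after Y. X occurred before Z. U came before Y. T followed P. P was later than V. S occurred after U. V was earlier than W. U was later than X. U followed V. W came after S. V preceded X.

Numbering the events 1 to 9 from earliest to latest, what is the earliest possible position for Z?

7

P, T, U, V, X, and Y must all come before Z — 6 forced predecessors.
Nothing else is forced ahead of Z, so its earliest slot is position 6 + 1 = 7.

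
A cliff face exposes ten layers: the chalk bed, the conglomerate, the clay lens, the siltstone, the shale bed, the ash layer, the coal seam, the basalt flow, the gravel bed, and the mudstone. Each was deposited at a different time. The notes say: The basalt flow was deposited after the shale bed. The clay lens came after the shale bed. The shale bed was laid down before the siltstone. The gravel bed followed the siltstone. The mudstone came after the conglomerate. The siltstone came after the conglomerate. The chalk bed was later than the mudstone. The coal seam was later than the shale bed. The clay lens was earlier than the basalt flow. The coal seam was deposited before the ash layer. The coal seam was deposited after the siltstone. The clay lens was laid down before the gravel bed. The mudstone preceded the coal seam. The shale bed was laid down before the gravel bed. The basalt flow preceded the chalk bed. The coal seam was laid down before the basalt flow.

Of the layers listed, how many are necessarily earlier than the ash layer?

Directly stated before the ash layer: the coal seam.
The conglomerate reaches the ash layer via the conglomerate → the mudstone → the coal seam → the ash layer.
The mudstone reaches the ash layer via the mudstone → the coal seam → the ash layer.
The shale bed reaches the ash layer via the shale bed → the coal seam → the ash layer.
Likewise the siltstone reaches the ash layer by chaining the stated constraints.
No chain forces the clay lens (or any of the others) ahead of the ash layer.
That's the coal seam, the conglomerate, the mudstone, the shale bed, and the siltstone — 5 in all.

5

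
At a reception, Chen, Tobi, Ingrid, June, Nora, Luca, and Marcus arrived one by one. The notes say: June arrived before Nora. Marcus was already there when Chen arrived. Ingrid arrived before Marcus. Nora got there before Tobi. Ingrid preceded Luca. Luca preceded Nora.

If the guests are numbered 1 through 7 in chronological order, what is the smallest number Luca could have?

2

Ingrid must come before Luca — 1 forced predecessor.
Nothing else is forced ahead of Luca, so their earliest slot is position 1 + 1 = 2.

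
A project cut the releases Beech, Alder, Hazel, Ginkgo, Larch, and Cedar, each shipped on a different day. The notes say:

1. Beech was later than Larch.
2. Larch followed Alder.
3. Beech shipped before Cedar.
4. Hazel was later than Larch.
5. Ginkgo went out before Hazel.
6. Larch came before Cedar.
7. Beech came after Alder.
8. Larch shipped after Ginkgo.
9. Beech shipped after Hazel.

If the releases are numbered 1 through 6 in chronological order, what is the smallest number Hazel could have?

Alder, Ginkgo, and Larch must all come before Hazel — 3 forced predecessors.
Nothing else is forced ahead of Hazel, so its earliest slot is position 3 + 1 = 4.

4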